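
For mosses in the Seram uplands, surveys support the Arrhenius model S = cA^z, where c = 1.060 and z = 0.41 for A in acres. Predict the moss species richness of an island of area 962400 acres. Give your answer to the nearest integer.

301 species

S = 1.06 × 962400^0.41
ln S = ln 1.06 + 0.41 × ln 962400 = 0.0583 + 0.41 × 13.7772 = 5.7069
S = e^5.7069 ≈ 300.9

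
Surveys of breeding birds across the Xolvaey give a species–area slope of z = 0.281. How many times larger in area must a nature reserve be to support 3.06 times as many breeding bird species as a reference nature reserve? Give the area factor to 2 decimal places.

(A₂/A₁)^0.281 = 3.06, so A₂/A₁ = 3.06^(1/0.281) = 3.06^3.559
ln(A₂/A₁) = ln 3.06 / 0.281 = 1.1184 / 0.281 = 3.9801
A₂/A₁ = e^3.9801 ≈ 53.52

53.52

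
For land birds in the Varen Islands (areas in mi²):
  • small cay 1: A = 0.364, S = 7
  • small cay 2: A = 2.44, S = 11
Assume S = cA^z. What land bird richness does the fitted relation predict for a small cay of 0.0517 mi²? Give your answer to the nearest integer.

z = ln(11/7) / ln(2.44/0.364) = 0.4520 / 1.9026 = 0.2376
c = 7 / 0.364^0.2376 = 7 / 0.7866 = 8.899
S₃ = 8.899 × 0.0517^0.2376 = 8.899 × 0.4947 ≈ 4.403

4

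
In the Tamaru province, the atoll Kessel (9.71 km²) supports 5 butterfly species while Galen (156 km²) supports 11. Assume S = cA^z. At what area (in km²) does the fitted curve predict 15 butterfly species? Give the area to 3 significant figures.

465 km²

z = ln(11/5) / ln(156/9.71) = 0.7885 / 2.7767 = 0.2840
c = 5 / 9.71^0.2840 = 5 / 1.907 = 2.622
A = (15/2.622)^(1/0.2840) ⇒ ln A = ln(5.721)/0.2840 = 6.1421
A = e^6.1421 ≈ 465 km²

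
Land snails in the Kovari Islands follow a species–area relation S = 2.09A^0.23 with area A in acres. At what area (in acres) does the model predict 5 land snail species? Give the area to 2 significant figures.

5 = 2.09 × A^0.23  ⇒  A^0.23 = 5/2.09 = 2.392
ln A = ln(2.392) / 0.23 = 0.8723 / 0.23 = 3.7925
A = e^3.7925 ≈ 44.37 acres

44 acres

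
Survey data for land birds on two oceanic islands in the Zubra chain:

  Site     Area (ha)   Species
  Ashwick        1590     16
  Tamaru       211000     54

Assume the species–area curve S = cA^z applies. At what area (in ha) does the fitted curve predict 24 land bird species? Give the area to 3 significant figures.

z = ln(54/16) / ln(211000/1590) = 1.2164 / 4.8881 = 0.2488
c = 16 / 1590^0.2488 = 16 / 6.261 = 2.555
A = (24/2.555)^(1/0.2488) ⇒ ln A = ln(9.392)/0.2488 = 9.0009
A = e^9.0009 ≈ 8110 ha

8110 ha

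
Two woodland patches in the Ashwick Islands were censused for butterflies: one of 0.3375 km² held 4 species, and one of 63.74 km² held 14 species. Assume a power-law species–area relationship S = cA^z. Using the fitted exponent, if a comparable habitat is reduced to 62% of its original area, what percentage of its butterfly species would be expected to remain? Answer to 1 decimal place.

89.2%

z = ln(14/4) / ln(63.74/0.3375) = 1.2528 / 5.2410 = 0.2390
S_new/S_old = (A_new/A_old)^z = 0.62^0.2390 = exp(0.2390 × -0.4780) = 0.892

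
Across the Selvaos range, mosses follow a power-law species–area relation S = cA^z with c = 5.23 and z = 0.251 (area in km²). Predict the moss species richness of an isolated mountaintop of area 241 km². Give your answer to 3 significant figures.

20.7

S = 5.23 × 241^0.251
ln S = ln 5.23 + 0.251 × ln 241 = 1.6544 + 0.251 × 5.4848 = 3.0311
S = e^3.0311 ≈ 20.72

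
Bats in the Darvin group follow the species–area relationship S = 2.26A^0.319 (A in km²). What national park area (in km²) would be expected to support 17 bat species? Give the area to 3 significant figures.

17 = 2.26 × A^0.319  ⇒  A^0.319 = 17/2.26 = 7.522
ln A = ln(7.522) / 0.319 = 2.0178 / 0.319 = 6.3255
A = e^6.3255 ≈ 558.7 km²

559 km²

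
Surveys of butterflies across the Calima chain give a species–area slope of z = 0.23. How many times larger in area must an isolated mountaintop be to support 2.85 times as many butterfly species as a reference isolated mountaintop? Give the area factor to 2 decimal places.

(A₂/A₁)^0.23 = 2.85, so A₂/A₁ = 2.85^(1/0.23) = 2.85^4.348
ln(A₂/A₁) = ln 2.85 / 0.23 = 1.0473 / 0.23 = 4.5536
A₂/A₁ = e^4.5536 ≈ 94.97

94.97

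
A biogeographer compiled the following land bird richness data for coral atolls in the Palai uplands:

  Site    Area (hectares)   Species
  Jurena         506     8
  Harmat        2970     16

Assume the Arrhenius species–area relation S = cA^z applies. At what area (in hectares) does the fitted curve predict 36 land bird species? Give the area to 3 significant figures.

z = ln(16/8) / ln(2970/506) = 0.6931 / 1.7698 = 0.3917
c = 8 / 506^0.3917 = 8 / 11.46 = 0.6982
A = (36/0.6982)^(1/0.3917) ⇒ ln A = ln(51.56)/0.3917 = 10.0668
A = e^10.0668 ≈ 23549 hectares

23500 hectares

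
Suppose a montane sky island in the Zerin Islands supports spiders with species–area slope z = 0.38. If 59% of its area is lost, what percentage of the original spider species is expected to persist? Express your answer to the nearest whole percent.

S_new/S_old = (A_new/A_old)^z = 0.41^0.38
= exp(0.38 × ln 0.41) = exp(0.38 × -0.8916) = exp(-0.3388) ≈ 0.7126

71%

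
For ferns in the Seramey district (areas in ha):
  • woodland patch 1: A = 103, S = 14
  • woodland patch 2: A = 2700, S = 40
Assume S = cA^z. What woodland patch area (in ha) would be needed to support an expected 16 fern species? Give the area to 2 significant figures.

160 ha

z = ln(40/14) / ln(2700/103) = 1.0498 / 3.2663 = 0.3214
c = 14 / 103^0.3214 = 14 / 4.436 = 3.156
A = (16/3.156)^(1/0.3214) ⇒ ln A = ln(5.069)/0.3214 = 5.0502
A = e^5.0502 ≈ 156.1 ha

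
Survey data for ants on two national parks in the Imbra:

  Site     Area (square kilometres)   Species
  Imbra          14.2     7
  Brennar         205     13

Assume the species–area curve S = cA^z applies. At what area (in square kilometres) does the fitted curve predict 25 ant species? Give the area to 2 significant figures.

3400 square kilometres

z = ln(13/7) / ln(205/14.2) = 0.6190 / 2.6698 = 0.2319
c = 7 / 14.2^0.2319 = 7 / 1.85 = 3.784
A = (25/3.784)^(1/0.2319) ⇒ ln A = ln(6.607)/0.2319 = 8.1432
A = e^8.1432 ≈ 3440 square kilometres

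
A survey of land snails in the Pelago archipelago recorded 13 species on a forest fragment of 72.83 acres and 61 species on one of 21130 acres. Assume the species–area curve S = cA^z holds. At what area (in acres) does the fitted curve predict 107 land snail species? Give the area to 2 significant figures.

z = ln(61/13) / ln(21130/72.83) = 1.5459 / 5.6703 = 0.2726
c = 13 / 72.83^0.2726 = 13 / 3.219 = 4.038
A = (107/4.038)^(1/0.2726) ⇒ ln A = ln(26.5)/0.2726 = 12.0197
A = e^12.0197 ≈ 165985 acres

170000 acres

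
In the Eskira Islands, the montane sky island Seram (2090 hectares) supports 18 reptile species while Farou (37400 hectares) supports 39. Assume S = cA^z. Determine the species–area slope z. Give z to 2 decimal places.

Taking logs: ln S = ln c + z ln A, so z = (ln S₂ − ln S₁)/(ln A₂ − ln A₁).
z = ln(39/18) / ln(37400/2090) = ln(2.167) / ln(17.89) = 0.7732 / 2.8845 = 0.2680

0.27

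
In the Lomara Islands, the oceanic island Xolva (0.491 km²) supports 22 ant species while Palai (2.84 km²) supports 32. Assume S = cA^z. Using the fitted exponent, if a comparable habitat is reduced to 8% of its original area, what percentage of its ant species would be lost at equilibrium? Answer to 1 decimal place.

41.7%

z = ln(32/22) / ln(2.84/0.491) = 0.3747 / 1.7551 = 0.2135
S_new/S_old = (A_new/A_old)^z = 0.08^0.2135 = exp(0.2135 × -2.5257) = 0.5832
Fraction lost = 1 − 0.5832 = 0.4168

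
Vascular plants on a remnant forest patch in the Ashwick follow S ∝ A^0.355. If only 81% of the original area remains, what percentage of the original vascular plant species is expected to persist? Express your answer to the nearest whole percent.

S_new/S_old = (A_new/A_old)^z = 0.81^0.355
= exp(0.355 × ln 0.81) = exp(0.355 × -0.2107) = exp(-0.0748) ≈ 0.9279

93%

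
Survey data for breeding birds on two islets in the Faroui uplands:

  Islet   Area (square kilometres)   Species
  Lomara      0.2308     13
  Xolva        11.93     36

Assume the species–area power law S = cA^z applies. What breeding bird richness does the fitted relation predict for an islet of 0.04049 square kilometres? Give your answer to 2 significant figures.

8.3

z = ln(36/13) / ln(11.93/0.2308) = 1.0186 / 3.9453 = 0.2582
c = 13 / 0.2308^0.2582 = 13 / 0.6849 = 18.98
S₃ = 18.98 × 0.04049^0.2582 = 18.98 × 0.437 ≈ 8.295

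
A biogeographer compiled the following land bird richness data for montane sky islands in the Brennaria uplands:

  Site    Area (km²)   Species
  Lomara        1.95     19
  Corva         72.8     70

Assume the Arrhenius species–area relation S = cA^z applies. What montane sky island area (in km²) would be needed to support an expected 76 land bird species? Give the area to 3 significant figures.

z = ln(70/19) / ln(72.8/1.95) = 1.3041 / 3.6199 = 0.3602
c = 19 / 1.95^0.3602 = 19 / 1.272 = 14.94
A = (76/14.94)^(1/0.3602) ⇒ ln A = ln(5.088)/0.3602 = 4.5160
A = e^4.5160 ≈ 91.47 km²

91.5 km²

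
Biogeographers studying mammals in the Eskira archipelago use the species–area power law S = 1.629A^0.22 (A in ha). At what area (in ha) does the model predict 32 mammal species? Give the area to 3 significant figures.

756000 ha

32 = 1.629 × A^0.22  ⇒  A^0.22 = 32/1.629 = 19.64
ln A = ln(19.64) / 0.22 = 2.9778 / 0.22 = 13.5353
A = e^13.5353 ≈ 755637 ha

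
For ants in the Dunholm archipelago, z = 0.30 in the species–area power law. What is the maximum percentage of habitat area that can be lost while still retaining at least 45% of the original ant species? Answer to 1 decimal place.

93.0%

Need (A_new/A_old)^0.3 = 0.45, so A_new/A_old = 0.45^(1/0.3) = 0.45^3.333
ln(A_new/A_old) = ln 0.45 / 0.3 = -0.7985 / 0.3 = -2.6617
A_new/A_old = e^-2.6617 ≈ 0.06983
Fraction that can be lost = 1 − 0.06983 = 0.9302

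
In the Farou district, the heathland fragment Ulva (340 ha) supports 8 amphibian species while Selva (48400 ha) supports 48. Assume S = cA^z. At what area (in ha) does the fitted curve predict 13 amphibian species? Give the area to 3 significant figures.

1300 ha

z = ln(48/8) / ln(48400/340) = 1.7918 / 4.9583 = 0.3614
c = 8 / 340^0.3614 = 8 / 8.218 = 0.9734
A = (13/0.9734)^(1/0.3614) ⇒ ln A = ln(13.35)/0.3614 = 7.1725
A = e^7.1725 ≈ 1303 ha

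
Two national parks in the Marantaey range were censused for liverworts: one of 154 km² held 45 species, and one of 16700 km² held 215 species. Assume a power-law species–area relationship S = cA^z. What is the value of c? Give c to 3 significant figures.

8.38

z = ln(S₂/S₁) / ln(A₂/A₁) = ln(215/45) / ln(16700/154) = 1.5640 / 4.6862 = 0.3337
c = S₁ / A₁^z = 45 / 154^0.3337 = 45 / 5.371 = 8.378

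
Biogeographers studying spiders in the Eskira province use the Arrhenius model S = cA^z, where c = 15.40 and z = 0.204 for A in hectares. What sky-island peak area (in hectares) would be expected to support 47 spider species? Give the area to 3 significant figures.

47 = 15.4 × A^0.204  ⇒  A^0.204 = 47/15.4 = 3.052
ln A = ln(3.052) / 0.204 = 1.1158 / 0.204 = 5.4695
A = e^5.4695 ≈ 237.3 hectares

237 hectares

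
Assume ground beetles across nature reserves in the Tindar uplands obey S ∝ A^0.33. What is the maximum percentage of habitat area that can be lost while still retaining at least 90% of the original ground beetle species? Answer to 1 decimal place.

27.3%

Need (A_new/A_old)^0.33 = 0.9, so A_new/A_old = 0.9^(1/0.33) = 0.9^3.03
ln(A_new/A_old) = ln 0.9 / 0.33 = -0.1054 / 0.33 = -0.3193
A_new/A_old = e^-0.3193 ≈ 0.7267
Fraction that can be lost = 1 − 0.7267 = 0.2733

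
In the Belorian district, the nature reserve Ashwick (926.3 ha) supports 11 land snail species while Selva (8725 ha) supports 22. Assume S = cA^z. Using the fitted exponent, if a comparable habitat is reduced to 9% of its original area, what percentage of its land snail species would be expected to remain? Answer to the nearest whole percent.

48%

z = ln(22/11) / ln(8725/926.3) = 0.6931 / 2.2427 = 0.3091
S_new/S_old = (A_new/A_old)^z = 0.09^0.3091 = exp(0.3091 × -2.4079) = 0.4751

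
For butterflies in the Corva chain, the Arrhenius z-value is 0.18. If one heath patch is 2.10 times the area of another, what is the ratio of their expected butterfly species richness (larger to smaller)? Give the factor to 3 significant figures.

S₂/S₁ = (A₂/A₁)^z = 2.1^0.18
ln(S₂/S₁) = 0.18 × ln 2.1 = 0.18 × 0.7419 = 0.1335
S₂/S₁ = e^0.1335 ≈ 1.143

1.14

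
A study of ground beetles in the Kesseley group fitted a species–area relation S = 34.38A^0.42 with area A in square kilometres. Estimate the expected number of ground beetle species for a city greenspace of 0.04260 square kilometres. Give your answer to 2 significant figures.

9.1

S = 34.38 × 0.0426^0.42
ln S = ln 34.38 + 0.42 × ln 0.0426 = 3.5375 + 0.42 × -3.1559 = 2.2120
S = e^2.2120 ≈ 9.134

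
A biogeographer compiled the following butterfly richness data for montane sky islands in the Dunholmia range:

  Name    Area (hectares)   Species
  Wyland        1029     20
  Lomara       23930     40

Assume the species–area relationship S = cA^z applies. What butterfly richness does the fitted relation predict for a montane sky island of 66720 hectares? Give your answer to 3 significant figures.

50.1

z = ln(40/20) / ln(23930/1029) = 0.6931 / 3.1465 = 0.2203
c = 20 / 1029^0.2203 = 20 / 4.609 = 4.339
S₃ = 4.339 × 66720^0.2203 = 4.339 × 11.55 ≈ 50.14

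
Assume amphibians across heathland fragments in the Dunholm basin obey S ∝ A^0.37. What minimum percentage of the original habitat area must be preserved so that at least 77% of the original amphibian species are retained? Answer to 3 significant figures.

Need (A_new/A_old)^0.37 = 0.77, so A_new/A_old = 0.77^(1/0.37) = 0.77^2.703
ln(A_new/A_old) = ln 0.77 / 0.37 = -0.2614 / 0.37 = -0.7064
A_new/A_old = e^-0.7064 ≈ 0.4934

49.3%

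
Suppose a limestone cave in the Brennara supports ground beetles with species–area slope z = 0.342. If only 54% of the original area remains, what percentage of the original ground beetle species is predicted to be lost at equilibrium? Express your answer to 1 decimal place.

19.0%

S_new/S_old = (A_new/A_old)^z = 0.54^0.342
= exp(0.342 × ln 0.54) = exp(0.342 × -0.6162) = exp(-0.2107) ≈ 0.81
Fraction lost = 1 − 0.81 = 0.19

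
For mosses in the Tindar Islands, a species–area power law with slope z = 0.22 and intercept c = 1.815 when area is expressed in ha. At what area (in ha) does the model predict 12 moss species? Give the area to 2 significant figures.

12 = 1.815 × A^0.22  ⇒  A^0.22 = 12/1.815 = 6.612
ln A = ln(6.612) / 0.22 = 1.8888 / 0.22 = 8.5856
A = e^8.5856 ≈ 5354 ha

5400 ha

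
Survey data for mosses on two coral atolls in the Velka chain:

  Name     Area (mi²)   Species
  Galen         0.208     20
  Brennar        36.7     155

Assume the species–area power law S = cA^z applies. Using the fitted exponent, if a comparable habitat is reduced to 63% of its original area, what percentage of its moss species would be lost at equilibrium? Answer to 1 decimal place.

16.7%

z = ln(155/20) / ln(36.7/0.208) = 2.0477 / 5.1730 = 0.3958
S_new/S_old = (A_new/A_old)^z = 0.63^0.3958 = exp(0.3958 × -0.4620) = 0.8329
Fraction lost = 1 − 0.8329 = 0.1671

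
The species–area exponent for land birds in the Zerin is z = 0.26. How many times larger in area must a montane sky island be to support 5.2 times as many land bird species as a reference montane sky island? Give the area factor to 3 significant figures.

567

(A₂/A₁)^0.26 = 5.2, so A₂/A₁ = 5.2^(1/0.26) = 5.2^3.846
ln(A₂/A₁) = ln 5.2 / 0.26 = 1.6487 / 0.26 = 6.3410
A₂/A₁ = e^6.3410 ≈ 567.4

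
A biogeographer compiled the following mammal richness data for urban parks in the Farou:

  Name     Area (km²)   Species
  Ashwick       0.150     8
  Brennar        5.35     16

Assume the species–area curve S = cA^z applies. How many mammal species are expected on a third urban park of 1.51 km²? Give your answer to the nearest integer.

13

z = ln(16/8) / ln(5.35/0.15) = 0.6931 / 3.5742 = 0.1939
c = 8 / 0.15^0.1939 = 8 / 0.6922 = 11.56
S₃ = 11.56 × 1.51^0.1939 = 11.56 × 1.083 ≈ 12.52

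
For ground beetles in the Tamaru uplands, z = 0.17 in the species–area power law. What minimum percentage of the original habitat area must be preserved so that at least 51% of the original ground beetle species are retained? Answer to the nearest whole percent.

2%

Need (A_new/A_old)^0.17 = 0.51, so A_new/A_old = 0.51^(1/0.17) = 0.51^5.882
ln(A_new/A_old) = ln 0.51 / 0.17 = -0.6733 / 0.17 = -3.9609
A_new/A_old = e^-3.9609 ≈ 0.01905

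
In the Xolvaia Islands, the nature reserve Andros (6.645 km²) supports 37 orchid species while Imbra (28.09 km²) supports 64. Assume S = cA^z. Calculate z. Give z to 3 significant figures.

0.380

Taking logs: ln S = ln c + z ln A, so z = (ln S₂ − ln S₁)/(ln A₂ − ln A₁).
z = ln(64/37) / ln(28.09/6.645) = ln(1.73) / ln(4.227) = 0.5480 / 1.4415 = 0.3801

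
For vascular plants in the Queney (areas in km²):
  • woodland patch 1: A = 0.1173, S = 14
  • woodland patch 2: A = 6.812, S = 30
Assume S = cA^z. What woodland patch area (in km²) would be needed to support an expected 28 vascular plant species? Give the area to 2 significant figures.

z = ln(30/14) / ln(6.812/0.1173) = 0.7621 / 4.0617 = 0.1876
c = 14 / 0.1173^0.1876 = 14 / 0.6689 = 20.93
A = (28/20.93)^(1/0.1876) ⇒ ln A = ln(1.338)/0.1876 = 1.5510
A = e^1.5510 ≈ 4.716 km²

4.7 km²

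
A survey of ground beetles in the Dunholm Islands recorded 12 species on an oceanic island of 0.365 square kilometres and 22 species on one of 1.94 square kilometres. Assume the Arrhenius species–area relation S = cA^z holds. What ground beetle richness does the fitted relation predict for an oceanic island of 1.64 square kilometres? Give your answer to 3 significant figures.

z = ln(22/12) / ln(1.94/0.365) = 0.6061 / 1.6705 = 0.3628
c = 12 / 0.365^0.3628 = 12 / 0.6937 = 17.3
S₃ = 17.3 × 1.64^0.3628 = 17.3 × 1.197 ≈ 20.7

20.7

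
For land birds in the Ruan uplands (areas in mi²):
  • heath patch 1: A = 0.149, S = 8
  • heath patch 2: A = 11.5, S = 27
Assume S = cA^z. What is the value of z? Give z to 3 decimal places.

Taking logs: ln S = ln c + z ln A, so z = (ln S₂ − ln S₁)/(ln A₂ − ln A₁).
z = ln(27/8) / ln(11.5/0.149) = ln(3.375) / ln(77.18) = 1.2164 / 4.3462 = 0.2799

0.280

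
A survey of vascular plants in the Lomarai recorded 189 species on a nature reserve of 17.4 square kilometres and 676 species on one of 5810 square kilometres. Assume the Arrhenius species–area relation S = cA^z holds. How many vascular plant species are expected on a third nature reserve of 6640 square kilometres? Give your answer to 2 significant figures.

700

z = ln(676/189) / ln(5810/17.4) = 1.2744 / 5.8109 = 0.2193
c = 189 / 17.4^0.2193 = 189 / 1.871 = 101
S₃ = 101 × 6640^0.2193 = 101 × 6.891 ≈ 696.1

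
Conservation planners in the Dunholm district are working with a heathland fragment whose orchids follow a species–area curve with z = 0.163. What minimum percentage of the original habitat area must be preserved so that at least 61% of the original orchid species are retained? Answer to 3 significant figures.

4.82%

Need (A_new/A_old)^0.163 = 0.61, so A_new/A_old = 0.61^(1/0.163) = 0.61^6.135
ln(A_new/A_old) = ln 0.61 / 0.163 = -0.4943 / 0.163 = -3.0325
A_new/A_old = e^-3.0325 ≈ 0.0482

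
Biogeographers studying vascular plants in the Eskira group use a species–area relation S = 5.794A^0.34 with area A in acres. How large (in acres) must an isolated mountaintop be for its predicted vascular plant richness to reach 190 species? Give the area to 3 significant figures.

28700 acres

190 = 5.794 × A^0.34  ⇒  A^0.34 = 190/5.794 = 32.79
ln A = ln(32.79) / 0.34 = 3.4902 / 0.34 = 10.2653
A = e^10.2653 ≈ 28719 acres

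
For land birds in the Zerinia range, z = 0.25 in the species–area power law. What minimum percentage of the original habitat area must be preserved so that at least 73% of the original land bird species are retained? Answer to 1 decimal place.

Need (A_new/A_old)^0.25 = 0.73, so A_new/A_old = 0.73^(1/0.25) = 0.73^4
ln(A_new/A_old) = ln 0.73 / 0.25 = -0.3147 / 0.25 = -1.2588
A_new/A_old = e^-1.2588 ≈ 0.284

28.4%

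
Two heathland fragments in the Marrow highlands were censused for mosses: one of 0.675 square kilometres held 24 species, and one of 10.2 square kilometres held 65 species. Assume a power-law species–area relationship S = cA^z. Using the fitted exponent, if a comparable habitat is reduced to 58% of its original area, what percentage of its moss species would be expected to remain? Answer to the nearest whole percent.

z = ln(65/24) / ln(10.2/0.675) = 0.9963 / 2.7154 = 0.3669
S_new/S_old = (A_new/A_old)^z = 0.58^0.3669 = exp(0.3669 × -0.5447) = 0.8188

82%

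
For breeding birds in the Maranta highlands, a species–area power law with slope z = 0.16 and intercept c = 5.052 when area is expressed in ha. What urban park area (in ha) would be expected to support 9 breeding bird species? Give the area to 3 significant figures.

36.9 ha

9 = 5.052 × A^0.16  ⇒  A^0.16 = 9/5.052 = 1.781
ln A = ln(1.781) / 0.16 = 0.5774 / 0.16 = 3.6090
A = e^3.6090 ≈ 36.93 ha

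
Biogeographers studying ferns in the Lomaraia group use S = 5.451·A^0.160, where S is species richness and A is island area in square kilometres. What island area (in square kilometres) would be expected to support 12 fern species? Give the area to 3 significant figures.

139 square kilometres

12 = 5.451 × A^0.16  ⇒  A^0.16 = 12/5.451 = 2.201
ln A = ln(2.201) / 0.16 = 0.7891 / 0.16 = 4.9319
A = e^4.9319 ≈ 138.6 square kilometres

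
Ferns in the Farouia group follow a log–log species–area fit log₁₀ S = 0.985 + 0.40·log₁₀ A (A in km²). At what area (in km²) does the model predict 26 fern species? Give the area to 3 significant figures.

11.9 km²

26 = 9.661 × A^0.4  ⇒  A^0.4 = 26/9.661 = 2.691
ln A = ln(2.691) / 0.4 = 0.9901 / 0.4 = 2.4751
A = e^2.4751 ≈ 11.88 km²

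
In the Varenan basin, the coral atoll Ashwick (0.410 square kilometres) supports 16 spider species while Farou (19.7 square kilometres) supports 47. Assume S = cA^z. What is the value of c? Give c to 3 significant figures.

z = ln(S₂/S₁) / ln(A₂/A₁) = ln(47/16) / ln(19.7/0.41) = 1.0776 / 3.8722 = 0.2783
c = S₁ / A₁^z = 16 / 0.41^0.2783 = 16 / 0.7803 = 20.51

20.5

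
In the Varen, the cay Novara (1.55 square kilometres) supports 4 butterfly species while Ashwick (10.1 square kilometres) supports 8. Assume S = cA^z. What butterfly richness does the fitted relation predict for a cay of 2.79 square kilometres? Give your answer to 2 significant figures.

5.0

z = ln(8/4) / ln(10.1/1.55) = 0.6931 / 1.8743 = 0.3698
c = 4 / 1.55^0.3698 = 4 / 1.176 = 3.402
S₃ = 3.402 × 2.79^0.3698 = 3.402 × 1.461 ≈ 4.971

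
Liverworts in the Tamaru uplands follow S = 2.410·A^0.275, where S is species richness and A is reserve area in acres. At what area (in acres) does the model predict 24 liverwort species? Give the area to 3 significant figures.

24 = 2.41 × A^0.275  ⇒  A^0.275 = 24/2.41 = 9.959
ln A = ln(9.959) / 0.275 = 2.2984 / 0.275 = 8.3579
A = e^8.3579 ≈ 4264 acres

4260 acres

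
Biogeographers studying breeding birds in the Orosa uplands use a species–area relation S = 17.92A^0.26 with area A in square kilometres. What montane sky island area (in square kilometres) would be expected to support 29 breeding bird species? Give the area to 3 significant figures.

6.37 square kilometres

29 = 17.92 × A^0.26  ⇒  A^0.26 = 29/17.92 = 1.618
ln A = ln(1.618) / 0.26 = 0.4814 / 0.26 = 1.8515
A = e^1.8515 ≈ 6.369 square kilometres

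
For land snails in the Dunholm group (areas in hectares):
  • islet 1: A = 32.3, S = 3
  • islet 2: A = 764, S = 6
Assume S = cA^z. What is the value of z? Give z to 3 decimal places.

Taking logs: ln S = ln c + z ln A, so z = (ln S₂ − ln S₁)/(ln A₂ − ln A₁).
z = ln(6/3) / ln(764/32.3) = ln(2) / ln(23.65) = 0.6931 / 3.1635 = 0.2191

0.219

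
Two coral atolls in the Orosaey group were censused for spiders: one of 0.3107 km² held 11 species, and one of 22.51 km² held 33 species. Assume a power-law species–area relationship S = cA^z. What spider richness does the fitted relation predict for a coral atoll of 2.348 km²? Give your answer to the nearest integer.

z = ln(33/11) / ln(22.51/0.3107) = 1.0986 / 4.2829 = 0.2565
c = 11 / 0.3107^0.2565 = 11 / 0.7409 = 14.85
S₃ = 14.85 × 2.348^0.2565 = 14.85 × 1.245 ≈ 18.48

18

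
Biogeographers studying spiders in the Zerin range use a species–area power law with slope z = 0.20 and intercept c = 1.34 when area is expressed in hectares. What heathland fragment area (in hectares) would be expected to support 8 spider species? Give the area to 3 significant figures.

8 = 1.34 × A^0.2  ⇒  A^0.2 = 8/1.34 = 5.97
ln A = ln(5.97) / 0.2 = 1.7868 / 0.2 = 8.9339
A = e^8.9339 ≈ 7584 hectares

7580 hectares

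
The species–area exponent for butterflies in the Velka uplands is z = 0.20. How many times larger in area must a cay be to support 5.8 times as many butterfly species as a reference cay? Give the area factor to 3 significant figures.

6560

(A₂/A₁)^0.2 = 5.8, so A₂/A₁ = 5.8^(1/0.2) = 5.8^5
ln(A₂/A₁) = ln 5.8 / 0.2 = 1.7579 / 0.2 = 8.7893
A₂/A₁ = e^8.7893 ≈ 6564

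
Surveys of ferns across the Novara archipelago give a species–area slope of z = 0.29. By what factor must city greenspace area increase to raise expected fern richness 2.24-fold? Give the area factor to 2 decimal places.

16.13

(A₂/A₁)^0.29 = 2.24, so A₂/A₁ = 2.24^(1/0.29) = 2.24^3.448
ln(A₂/A₁) = ln 2.24 / 0.29 = 0.8065 / 0.29 = 2.7810
A₂/A₁ = e^2.7810 ≈ 16.13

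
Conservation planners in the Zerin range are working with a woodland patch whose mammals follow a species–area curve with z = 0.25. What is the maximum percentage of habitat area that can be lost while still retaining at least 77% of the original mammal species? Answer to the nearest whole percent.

Need (A_new/A_old)^0.25 = 0.77, so A_new/A_old = 0.77^(1/0.25) = 0.77^4
ln(A_new/A_old) = ln 0.77 / 0.25 = -0.2614 / 0.25 = -1.0455
A_new/A_old = e^-1.0455 ≈ 0.3515
Fraction that can be lost = 1 − 0.3515 = 0.6485

65%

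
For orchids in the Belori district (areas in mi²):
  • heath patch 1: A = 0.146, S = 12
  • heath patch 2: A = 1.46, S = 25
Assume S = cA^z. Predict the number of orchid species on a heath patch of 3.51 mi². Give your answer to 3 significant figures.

33.1

z = ln(25/12) / ln(1.46/0.146) = 0.7340 / 2.3026 = 0.3188
c = 12 / 0.146^0.3188 = 12 / 0.5415 = 22.16
S₃ = 22.16 × 3.51^0.3188 = 22.16 × 1.492 ≈ 33.07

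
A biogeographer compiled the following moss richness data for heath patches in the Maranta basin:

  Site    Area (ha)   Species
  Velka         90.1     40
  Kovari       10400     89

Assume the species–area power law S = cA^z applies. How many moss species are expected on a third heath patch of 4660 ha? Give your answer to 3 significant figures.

77.7

z = ln(89/40) / ln(10400/90.1) = 0.7998 / 4.7486 = 0.1684
c = 40 / 90.1^0.1684 = 40 / 2.134 = 18.74
S₃ = 18.74 × 4660^0.1684 = 18.74 × 4.148 ≈ 77.74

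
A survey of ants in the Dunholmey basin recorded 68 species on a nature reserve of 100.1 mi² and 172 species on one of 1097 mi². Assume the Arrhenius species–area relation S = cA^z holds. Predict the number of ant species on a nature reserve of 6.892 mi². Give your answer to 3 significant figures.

24.1

z = ln(172/68) / ln(1097/100.1) = 0.9280 / 2.3942 = 0.3876
c = 68 / 100.1^0.3876 = 68 / 5.962 = 11.41
S₃ = 11.41 × 6.892^0.3876 = 11.41 × 2.113 ≈ 24.1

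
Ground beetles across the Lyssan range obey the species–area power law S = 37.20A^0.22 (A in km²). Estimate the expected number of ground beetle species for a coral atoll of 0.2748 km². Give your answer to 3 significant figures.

28.0

S = 37.2 × 0.2748^0.22
ln S = ln 37.2 + 0.22 × ln 0.2748 = 3.6163 + 0.22 × -1.2917 = 3.3321
S = e^3.3321 ≈ 28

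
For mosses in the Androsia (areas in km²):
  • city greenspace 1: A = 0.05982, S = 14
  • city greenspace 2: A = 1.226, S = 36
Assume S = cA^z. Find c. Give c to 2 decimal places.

z = ln(S₂/S₁) / ln(A₂/A₁) = ln(36/14) / ln(1.226/0.05982) = 0.9445 / 3.0202 = 0.3127
c = S₁ / A₁^z = 14 / 0.05982^0.3127 = 14 / 0.4145 = 33.78

33.78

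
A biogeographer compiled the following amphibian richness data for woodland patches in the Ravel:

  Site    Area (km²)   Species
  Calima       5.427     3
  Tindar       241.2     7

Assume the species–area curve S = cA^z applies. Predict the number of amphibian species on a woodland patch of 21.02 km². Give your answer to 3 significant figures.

4.06

z = ln(7/3) / ln(241.2/5.427) = 0.8473 / 3.7942 = 0.2233
c = 3 / 5.427^0.2233 = 3 / 1.459 = 2.056
S₃ = 2.056 × 21.02^0.2233 = 2.056 × 1.974 ≈ 4.059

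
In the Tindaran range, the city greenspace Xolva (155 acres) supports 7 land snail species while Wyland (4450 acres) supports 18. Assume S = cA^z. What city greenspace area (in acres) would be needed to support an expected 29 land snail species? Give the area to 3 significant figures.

z = ln(18/7) / ln(4450/155) = 0.9445 / 3.3572 = 0.2813
c = 7 / 155^0.2813 = 7 / 4.132 = 1.694
A = (29/1.694)^(1/0.2813) ⇒ ln A = ln(17.12)/0.2813 = 10.0960
A = e^10.0960 ≈ 24245 acres

24200 acres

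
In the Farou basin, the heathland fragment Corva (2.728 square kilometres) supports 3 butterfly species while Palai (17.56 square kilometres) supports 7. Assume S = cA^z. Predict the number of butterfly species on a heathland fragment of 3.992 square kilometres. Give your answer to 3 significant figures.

3.57

z = ln(7/3) / ln(17.56/2.728) = 0.8473 / 1.8621 = 0.4550
c = 3 / 2.728^0.4550 = 3 / 1.579 = 1.9
S₃ = 1.9 × 3.992^0.4550 = 1.9 × 1.877 ≈ 3.567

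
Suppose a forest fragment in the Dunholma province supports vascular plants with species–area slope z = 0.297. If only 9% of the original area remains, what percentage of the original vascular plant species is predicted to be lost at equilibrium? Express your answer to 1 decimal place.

S_new/S_old = (A_new/A_old)^z = 0.09^0.297
= exp(0.297 × ln 0.09) = exp(0.297 × -2.4079) = exp(-0.7152) ≈ 0.4891
Fraction lost = 1 − 0.4891 = 0.5109

51.1%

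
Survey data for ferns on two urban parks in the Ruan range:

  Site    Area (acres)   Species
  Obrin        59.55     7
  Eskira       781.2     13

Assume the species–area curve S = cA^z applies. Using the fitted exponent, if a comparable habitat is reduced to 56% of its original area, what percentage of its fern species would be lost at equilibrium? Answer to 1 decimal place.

z = ln(13/7) / ln(781.2/59.55) = 0.6190 / 2.5740 = 0.2405
S_new/S_old = (A_new/A_old)^z = 0.56^0.2405 = exp(0.2405 × -0.5798) = 0.8698
Fraction lost = 1 − 0.8698 = 0.1302

13.0%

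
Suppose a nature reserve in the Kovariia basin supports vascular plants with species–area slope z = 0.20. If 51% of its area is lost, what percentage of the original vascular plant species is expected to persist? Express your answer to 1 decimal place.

86.7%

S_new/S_old = (A_new/A_old)^z = 0.49^0.2
= exp(0.2 × ln 0.49) = exp(0.2 × -0.7133) = exp(-0.1427) ≈ 0.867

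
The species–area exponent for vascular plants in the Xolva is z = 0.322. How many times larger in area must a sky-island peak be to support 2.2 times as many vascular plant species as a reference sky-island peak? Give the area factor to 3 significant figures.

(A₂/A₁)^0.322 = 2.2, so A₂/A₁ = 2.2^(1/0.322) = 2.2^3.106
ln(A₂/A₁) = ln 2.2 / 0.322 = 0.7885 / 0.322 = 2.4486
A₂/A₁ = e^2.4486 ≈ 11.57

11.6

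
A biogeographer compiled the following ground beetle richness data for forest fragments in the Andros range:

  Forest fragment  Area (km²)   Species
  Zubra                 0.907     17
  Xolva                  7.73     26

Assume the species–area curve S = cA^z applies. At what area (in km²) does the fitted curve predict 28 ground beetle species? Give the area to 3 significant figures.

11.2 km²

z = ln(26/17) / ln(7.73/0.907) = 0.4249 / 2.1427 = 0.1983
c = 17 / 0.907^0.1983 = 17 / 0.9808 = 17.33
A = (28/17.33)^(1/0.1983) ⇒ ln A = ln(1.615)/0.1983 = 2.4188
A = e^2.4188 ≈ 11.23 km²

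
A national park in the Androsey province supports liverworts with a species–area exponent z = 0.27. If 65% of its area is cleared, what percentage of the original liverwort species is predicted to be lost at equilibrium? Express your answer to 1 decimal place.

S_new/S_old = (A_new/A_old)^z = 0.35^0.27
= exp(0.27 × ln 0.35) = exp(0.27 × -1.0498) = exp(-0.2835) ≈ 0.7532
Fraction lost = 1 − 0.7532 = 0.2468

24.7%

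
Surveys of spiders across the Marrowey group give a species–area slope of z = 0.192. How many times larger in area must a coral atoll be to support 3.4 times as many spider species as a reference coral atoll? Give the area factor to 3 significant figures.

586

(A₂/A₁)^0.192 = 3.4, so A₂/A₁ = 3.4^(1/0.192) = 3.4^5.208
ln(A₂/A₁) = ln 3.4 / 0.192 = 1.2238 / 0.192 = 6.3738
A₂/A₁ = e^6.3738 ≈ 586.3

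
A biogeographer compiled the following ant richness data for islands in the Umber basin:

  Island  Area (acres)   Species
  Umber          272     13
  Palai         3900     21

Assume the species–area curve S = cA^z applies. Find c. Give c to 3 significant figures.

4.74

z = ln(S₂/S₁) / ln(A₂/A₁) = ln(21/13) / ln(3900/272) = 0.4796 / 2.6629 = 0.1801
c = S₁ / A₁^z = 13 / 272^0.1801 = 13 / 2.744 = 4.737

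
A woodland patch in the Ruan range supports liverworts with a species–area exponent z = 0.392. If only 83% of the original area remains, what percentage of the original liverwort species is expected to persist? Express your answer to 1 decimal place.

93.0%

S_new/S_old = (A_new/A_old)^z = 0.83^0.392
= exp(0.392 × ln 0.83) = exp(0.392 × -0.1863) = exp(-0.0730) ≈ 0.9296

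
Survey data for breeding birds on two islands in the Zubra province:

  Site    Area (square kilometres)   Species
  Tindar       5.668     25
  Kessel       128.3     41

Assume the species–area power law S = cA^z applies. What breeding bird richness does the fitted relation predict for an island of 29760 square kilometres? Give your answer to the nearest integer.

z = ln(41/25) / ln(128.3/5.668) = 0.4947 / 3.1195 = 0.1586
c = 25 / 5.668^0.1586 = 25 / 1.317 = 18.99
S₃ = 18.99 × 29760^0.1586 = 18.99 × 5.122 ≈ 97.25

97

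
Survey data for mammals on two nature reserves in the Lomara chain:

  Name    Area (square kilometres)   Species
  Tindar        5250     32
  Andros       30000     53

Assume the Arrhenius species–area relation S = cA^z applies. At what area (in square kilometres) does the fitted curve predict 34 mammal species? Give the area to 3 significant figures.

z = ln(53/32) / ln(30000/5250) = 0.5046 / 1.7430 = 0.2895
c = 32 / 5250^0.2895 = 32 / 11.94 = 2.681
A = (34/2.681)^(1/0.2895) ⇒ ln A = ln(12.68)/0.2895 = 8.7754
A = e^8.7754 ≈ 6473 square kilometres

6470 square kilometres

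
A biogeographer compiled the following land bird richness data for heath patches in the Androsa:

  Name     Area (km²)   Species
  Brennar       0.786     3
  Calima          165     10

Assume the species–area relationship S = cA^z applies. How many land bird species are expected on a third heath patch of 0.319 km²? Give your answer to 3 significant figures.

z = ln(10/3) / ln(165/0.786) = 1.2040 / 5.3467 = 0.2252
c = 3 / 0.786^0.2252 = 3 / 0.9472 = 3.167
S₃ = 3.167 × 0.319^0.2252 = 3.167 × 0.7732 ≈ 2.449

2.45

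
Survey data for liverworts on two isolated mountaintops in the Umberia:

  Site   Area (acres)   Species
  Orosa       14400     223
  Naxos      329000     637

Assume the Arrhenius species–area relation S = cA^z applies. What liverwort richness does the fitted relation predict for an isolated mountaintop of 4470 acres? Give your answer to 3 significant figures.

z = ln(637/223) / ln(329000/14400) = 1.0496 / 3.1288 = 0.3355
c = 223 / 14400^0.3355 = 223 / 24.83 = 8.981
S₃ = 8.981 × 4470^0.3355 = 8.981 × 16.77 ≈ 150.6

151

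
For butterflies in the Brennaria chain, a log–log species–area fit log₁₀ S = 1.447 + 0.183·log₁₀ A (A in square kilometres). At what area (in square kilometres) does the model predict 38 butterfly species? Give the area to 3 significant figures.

5.32 square kilometres

38 = 27.99 × A^0.183  ⇒  A^0.183 = 38/27.99 = 1.358
ln A = ln(1.358) / 0.183 = 0.3057 / 0.183 = 1.6707
A = e^1.6707 ≈ 5.316 square kilometres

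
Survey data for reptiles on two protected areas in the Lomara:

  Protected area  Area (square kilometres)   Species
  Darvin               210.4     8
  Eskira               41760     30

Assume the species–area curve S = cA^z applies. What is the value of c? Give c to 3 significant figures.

z = ln(S₂/S₁) / ln(A₂/A₁) = ln(30/8) / ln(41760/210.4) = 1.3218 / 5.2907 = 0.2498
c = S₁ / A₁^z = 8 / 210.4^0.2498 = 8 / 3.805 = 2.102

2.10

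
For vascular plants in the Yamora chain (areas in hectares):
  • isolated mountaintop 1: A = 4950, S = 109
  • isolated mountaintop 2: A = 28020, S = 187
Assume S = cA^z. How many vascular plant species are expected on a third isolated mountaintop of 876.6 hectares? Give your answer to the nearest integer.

64

z = ln(187/109) / ln(28020/4950) = 0.5398 / 1.7335 = 0.3114
c = 109 / 4950^0.3114 = 109 / 14.14 = 7.71
S₃ = 7.71 × 876.6^0.3114 = 7.71 × 8.247 ≈ 63.58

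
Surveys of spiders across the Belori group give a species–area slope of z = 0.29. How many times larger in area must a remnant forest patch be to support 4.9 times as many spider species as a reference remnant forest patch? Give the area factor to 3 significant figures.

240

(A₂/A₁)^0.29 = 4.9, so A₂/A₁ = 4.9^(1/0.29) = 4.9^3.448
ln(A₂/A₁) = ln 4.9 / 0.29 = 1.5892 / 0.29 = 5.4801
A₂/A₁ = e^5.4801 ≈ 239.9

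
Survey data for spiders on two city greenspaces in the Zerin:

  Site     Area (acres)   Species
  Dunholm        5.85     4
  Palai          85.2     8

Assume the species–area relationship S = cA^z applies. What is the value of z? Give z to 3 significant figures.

0.259

Taking logs: ln S = ln c + z ln A, so z = (ln S₂ − ln S₁)/(ln A₂ − ln A₁).
z = ln(8/4) / ln(85.2/5.85) = ln(2) / ln(14.56) = 0.6931 / 2.6786 = 0.2588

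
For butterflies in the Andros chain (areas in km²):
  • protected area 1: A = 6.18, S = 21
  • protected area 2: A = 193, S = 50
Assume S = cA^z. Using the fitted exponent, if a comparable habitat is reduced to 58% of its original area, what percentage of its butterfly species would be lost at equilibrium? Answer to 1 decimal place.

z = ln(50/21) / ln(193/6.18) = 0.8675 / 3.4414 = 0.2521
S_new/S_old = (A_new/A_old)^z = 0.58^0.2521 = exp(0.2521 × -0.5447) = 0.8717
Fraction lost = 1 − 0.8717 = 0.1283

12.8%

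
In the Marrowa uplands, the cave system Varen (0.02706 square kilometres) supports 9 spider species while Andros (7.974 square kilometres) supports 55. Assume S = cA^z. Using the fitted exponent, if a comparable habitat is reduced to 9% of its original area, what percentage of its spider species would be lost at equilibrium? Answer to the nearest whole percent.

54%

z = ln(55/9) / ln(7.974/0.02706) = 1.8101 / 5.6859 = 0.3184
S_new/S_old = (A_new/A_old)^z = 0.09^0.3184 = exp(0.3184 × -2.4079) = 0.4646
Fraction lost = 1 − 0.4646 = 0.5354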